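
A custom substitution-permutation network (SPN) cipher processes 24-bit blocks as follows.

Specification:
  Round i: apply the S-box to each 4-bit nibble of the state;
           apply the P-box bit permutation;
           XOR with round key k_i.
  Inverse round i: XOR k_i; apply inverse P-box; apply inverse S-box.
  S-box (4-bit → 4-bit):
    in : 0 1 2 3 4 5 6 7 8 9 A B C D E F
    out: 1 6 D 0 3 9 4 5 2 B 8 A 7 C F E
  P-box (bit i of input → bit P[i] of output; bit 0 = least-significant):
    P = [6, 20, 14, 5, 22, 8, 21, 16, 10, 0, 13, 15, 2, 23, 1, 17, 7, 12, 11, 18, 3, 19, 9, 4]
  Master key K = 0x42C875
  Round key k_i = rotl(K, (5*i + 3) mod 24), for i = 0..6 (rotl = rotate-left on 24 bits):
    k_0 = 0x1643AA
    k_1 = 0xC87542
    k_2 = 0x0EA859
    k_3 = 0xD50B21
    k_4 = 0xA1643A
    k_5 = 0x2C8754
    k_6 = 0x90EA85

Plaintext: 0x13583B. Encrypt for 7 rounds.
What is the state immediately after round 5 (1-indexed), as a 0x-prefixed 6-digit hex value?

0x1B4603

s_0 = plaintext = 0x13583B
s_1 = Round(s_0, k_0) = 0x0C418F
s_2 = Round(s_1, k_1) = 0x580CEF
s_3 = Round(s_2, k_2) = 0x7FDD64
s_4 = Round(s_3, k_3) = 0xE3B16B
s_5 = Round(s_4, k_4) = 0x1B4603
s_6 = Round(s_5, k_5) = 0xE0B550
s_7 = Round(s_6, k_6) = 0x5B6C5D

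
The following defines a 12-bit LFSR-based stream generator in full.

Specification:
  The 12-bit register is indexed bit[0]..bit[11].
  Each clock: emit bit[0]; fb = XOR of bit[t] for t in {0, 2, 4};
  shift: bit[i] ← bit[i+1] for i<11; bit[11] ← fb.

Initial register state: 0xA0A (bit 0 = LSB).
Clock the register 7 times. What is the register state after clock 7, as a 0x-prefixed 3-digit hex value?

0x514

reg_0 = 0xA0A
clock 1: out=0, reg = 0x505
clock 2: out=1, reg = 0x282
clock 3: out=0, reg = 0x141
clock 4: out=1, reg = 0x8A0
clock 5: out=0, reg = 0x450
clock 6: out=0, reg = 0xA28
clock 7: out=0, reg = 0x514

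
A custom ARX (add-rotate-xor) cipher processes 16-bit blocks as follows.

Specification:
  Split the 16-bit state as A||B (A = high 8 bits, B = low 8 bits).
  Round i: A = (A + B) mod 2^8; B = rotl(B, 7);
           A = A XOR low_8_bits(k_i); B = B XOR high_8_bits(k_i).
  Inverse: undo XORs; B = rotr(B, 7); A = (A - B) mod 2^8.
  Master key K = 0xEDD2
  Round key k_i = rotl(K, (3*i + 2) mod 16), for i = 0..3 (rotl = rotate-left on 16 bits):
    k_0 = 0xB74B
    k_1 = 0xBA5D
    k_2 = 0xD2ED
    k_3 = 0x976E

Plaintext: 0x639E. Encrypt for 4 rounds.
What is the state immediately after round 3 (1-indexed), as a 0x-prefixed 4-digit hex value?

s_0 = plaintext = 0x639E
s_1 = Round(s_0, k_0) = 0x4AF8
s_2 = Round(s_1, k_1) = 0x1FC6
s_3 = Round(s_2, k_2) = 0x08B1
s_4 = Round(s_3, k_3) = 0xD74F

0x08B1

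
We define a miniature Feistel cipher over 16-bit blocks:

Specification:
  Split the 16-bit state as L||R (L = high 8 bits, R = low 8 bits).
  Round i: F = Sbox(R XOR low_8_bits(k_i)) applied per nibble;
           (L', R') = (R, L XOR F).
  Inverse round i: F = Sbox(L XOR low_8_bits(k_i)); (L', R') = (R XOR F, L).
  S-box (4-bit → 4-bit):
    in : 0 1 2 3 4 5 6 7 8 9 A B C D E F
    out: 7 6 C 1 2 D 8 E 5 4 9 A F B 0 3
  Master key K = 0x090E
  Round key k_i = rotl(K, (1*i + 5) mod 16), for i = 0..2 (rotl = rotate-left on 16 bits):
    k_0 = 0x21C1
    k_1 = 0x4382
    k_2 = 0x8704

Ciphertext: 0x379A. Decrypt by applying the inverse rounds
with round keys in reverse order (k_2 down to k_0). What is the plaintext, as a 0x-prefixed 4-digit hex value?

0xD743

s_0 = ciphertext = 0x379A
s_1 = InvRound(s_0, k_2) = 0x8B37
s_2 = InvRound(s_1, k_1) = 0x438B
s_3 = InvRound(s_2, k_0) = 0xD743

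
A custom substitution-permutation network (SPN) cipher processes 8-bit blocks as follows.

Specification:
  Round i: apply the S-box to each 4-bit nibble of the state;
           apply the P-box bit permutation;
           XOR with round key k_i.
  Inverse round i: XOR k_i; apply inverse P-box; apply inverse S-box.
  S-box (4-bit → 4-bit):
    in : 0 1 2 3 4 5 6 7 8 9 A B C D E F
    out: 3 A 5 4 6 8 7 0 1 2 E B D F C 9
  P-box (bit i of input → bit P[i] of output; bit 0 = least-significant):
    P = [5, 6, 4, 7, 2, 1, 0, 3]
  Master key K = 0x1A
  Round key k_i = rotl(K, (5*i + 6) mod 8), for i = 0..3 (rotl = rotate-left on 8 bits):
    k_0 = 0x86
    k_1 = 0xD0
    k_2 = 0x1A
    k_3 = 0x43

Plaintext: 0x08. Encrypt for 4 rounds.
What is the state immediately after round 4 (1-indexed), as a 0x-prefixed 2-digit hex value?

s_0 = plaintext = 0x08
s_1 = Round(s_0, k_0) = 0xA0
s_2 = Round(s_1, k_1) = 0xBB
s_3 = Round(s_2, k_2) = 0xF4
s_4 = Round(s_3, k_3) = 0x1F

0x1F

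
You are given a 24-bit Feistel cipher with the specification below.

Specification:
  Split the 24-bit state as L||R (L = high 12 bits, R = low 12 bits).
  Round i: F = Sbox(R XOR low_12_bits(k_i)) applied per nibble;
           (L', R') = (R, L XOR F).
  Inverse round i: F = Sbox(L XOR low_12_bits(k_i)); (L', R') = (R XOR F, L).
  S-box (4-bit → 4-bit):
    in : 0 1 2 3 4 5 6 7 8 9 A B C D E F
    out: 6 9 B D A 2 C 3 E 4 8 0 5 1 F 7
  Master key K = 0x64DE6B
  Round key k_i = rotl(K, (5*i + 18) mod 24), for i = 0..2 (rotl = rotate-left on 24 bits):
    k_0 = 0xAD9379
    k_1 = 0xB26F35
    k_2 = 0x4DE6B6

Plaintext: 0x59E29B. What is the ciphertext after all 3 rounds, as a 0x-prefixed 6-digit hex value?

s_0 = plaintext = 0x59E29B
s_1 = Round(s_0, k_0) = 0x29BC65
s_2 = Round(s_1, k_1) = 0xC65FBD
s_3 = Round(s_2, k_2) = 0xFBD805

0xFBD805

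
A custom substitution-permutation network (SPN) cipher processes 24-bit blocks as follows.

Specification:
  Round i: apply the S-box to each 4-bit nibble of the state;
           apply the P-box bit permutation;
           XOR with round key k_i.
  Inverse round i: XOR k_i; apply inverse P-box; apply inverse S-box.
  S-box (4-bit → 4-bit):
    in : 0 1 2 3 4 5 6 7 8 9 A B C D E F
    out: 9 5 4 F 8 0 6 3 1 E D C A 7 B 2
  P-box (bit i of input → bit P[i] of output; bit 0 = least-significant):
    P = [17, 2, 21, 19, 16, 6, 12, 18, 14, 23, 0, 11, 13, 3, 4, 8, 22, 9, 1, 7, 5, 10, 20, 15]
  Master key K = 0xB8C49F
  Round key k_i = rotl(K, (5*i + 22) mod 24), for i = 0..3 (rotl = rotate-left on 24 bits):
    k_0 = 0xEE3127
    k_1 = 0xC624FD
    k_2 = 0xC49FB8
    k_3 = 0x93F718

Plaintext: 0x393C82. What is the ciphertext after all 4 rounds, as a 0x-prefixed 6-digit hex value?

s_0 = plaintext = 0x393C82
s_1 = Round(s_0, k_0) = 0x5F9E9D
s_2 = Round(s_1, k_1) = 0x607FA1
s_3 = Round(s_2, k_2) = 0x33AB30
s_4 = Round(s_3, k_3) = 0xCC48EB

0xCC48EB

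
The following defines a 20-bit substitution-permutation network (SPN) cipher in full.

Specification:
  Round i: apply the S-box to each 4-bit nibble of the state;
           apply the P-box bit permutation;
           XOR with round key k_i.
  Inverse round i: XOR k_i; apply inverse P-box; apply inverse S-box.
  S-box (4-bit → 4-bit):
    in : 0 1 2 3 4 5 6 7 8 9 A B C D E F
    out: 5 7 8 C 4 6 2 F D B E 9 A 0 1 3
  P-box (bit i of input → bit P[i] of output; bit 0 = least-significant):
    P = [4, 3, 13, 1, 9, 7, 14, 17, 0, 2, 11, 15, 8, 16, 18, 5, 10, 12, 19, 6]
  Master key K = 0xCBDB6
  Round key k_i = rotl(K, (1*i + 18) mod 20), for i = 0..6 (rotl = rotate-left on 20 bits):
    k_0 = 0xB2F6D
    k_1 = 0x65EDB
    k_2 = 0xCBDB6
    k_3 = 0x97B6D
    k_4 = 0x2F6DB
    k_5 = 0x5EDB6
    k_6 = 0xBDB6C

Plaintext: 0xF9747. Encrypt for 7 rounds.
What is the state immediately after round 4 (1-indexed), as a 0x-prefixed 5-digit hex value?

s_0 = plaintext = 0xF9747
s_1 = Round(s_0, k_0) = 0xAD252
s_2 = Round(s_1, k_1) = 0xE8E19
s_3 = Round(s_2, k_2) = 0x8FA0D
s_4 = Round(s_3, k_3) = 0x0B429
s_5 = Round(s_4, k_4) = 0x8FBE1
s_6 = Round(s_5, k_5) = 0xC4AEF
s_7 = Round(s_6, k_6) = 0xF4130

0x0B429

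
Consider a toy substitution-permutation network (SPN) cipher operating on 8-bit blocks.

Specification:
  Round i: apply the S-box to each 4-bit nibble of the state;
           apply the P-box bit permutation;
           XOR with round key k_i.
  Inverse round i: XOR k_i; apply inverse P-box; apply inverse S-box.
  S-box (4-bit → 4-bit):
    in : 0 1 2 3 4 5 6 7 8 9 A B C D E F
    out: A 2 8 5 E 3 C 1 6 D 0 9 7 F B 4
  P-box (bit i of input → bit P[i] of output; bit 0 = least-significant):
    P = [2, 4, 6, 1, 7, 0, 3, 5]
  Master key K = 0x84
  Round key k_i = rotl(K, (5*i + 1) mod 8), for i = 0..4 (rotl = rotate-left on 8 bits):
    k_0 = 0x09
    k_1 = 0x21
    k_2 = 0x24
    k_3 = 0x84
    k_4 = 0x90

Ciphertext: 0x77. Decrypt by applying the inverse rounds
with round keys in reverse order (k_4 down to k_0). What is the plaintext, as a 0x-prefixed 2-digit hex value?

s_0 = ciphertext = 0x77
s_1 = InvRound(s_0, k_4) = 0xE9
s_2 = InvRound(s_1, k_3) = 0x43
s_3 = InvRound(s_2, k_2) = 0x09
s_4 = InvRound(s_3, k_1) = 0x6A
s_5 = InvRound(s_4, k_0) = 0x06

0x06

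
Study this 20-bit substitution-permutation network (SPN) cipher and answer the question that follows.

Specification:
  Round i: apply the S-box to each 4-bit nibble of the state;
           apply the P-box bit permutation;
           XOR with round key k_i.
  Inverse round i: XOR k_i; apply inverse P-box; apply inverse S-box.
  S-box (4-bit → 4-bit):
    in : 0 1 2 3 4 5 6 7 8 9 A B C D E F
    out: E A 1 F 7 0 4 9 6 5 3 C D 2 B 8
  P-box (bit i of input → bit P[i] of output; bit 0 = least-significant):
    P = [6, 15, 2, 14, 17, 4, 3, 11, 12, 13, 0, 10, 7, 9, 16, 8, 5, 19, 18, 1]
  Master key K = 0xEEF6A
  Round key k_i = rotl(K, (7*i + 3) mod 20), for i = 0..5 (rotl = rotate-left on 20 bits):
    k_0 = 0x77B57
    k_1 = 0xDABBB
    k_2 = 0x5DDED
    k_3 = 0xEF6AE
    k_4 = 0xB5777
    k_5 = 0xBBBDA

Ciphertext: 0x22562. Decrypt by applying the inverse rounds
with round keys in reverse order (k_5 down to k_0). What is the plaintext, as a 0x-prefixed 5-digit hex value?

0x4E6BF

s_0 = ciphertext = 0x22562
s_1 = InvRound(s_0, k_5) = 0xA470D
s_2 = InvRound(s_1, k_4) = 0x76282
s_3 = InvRound(s_2, k_3) = 0xA6768
s_4 = InvRound(s_3, k_2) = 0x84478
s_5 = InvRound(s_4, k_1) = 0xB30FE
s_6 = InvRound(s_5, k_0) = 0x4E6BF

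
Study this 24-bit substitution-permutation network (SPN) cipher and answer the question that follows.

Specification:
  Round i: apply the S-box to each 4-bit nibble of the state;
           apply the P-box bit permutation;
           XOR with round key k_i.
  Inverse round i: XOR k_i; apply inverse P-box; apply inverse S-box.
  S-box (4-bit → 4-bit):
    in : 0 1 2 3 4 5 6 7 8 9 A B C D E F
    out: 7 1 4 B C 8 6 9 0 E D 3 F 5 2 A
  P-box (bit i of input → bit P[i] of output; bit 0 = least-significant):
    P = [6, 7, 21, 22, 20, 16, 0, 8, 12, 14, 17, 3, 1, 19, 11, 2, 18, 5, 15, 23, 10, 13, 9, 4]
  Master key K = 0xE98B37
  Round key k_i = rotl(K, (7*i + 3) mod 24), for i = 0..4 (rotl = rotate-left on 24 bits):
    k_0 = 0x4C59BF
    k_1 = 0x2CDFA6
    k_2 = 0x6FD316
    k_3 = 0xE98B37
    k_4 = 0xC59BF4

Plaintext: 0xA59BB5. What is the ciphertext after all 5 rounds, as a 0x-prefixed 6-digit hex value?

s_0 = plaintext = 0xA59BB5
s_1 = Round(s_0, k_0) = 0x9507AB
s_2 = Round(s_1, k_1) = 0xB4E47D
s_3 = Round(s_2, k_2) = 0xD5765E
s_4 = Round(s_3, k_3) = 0x6BCCB1
s_5 = Round(s_4, k_4) = 0xDAE19A

0xDAE19A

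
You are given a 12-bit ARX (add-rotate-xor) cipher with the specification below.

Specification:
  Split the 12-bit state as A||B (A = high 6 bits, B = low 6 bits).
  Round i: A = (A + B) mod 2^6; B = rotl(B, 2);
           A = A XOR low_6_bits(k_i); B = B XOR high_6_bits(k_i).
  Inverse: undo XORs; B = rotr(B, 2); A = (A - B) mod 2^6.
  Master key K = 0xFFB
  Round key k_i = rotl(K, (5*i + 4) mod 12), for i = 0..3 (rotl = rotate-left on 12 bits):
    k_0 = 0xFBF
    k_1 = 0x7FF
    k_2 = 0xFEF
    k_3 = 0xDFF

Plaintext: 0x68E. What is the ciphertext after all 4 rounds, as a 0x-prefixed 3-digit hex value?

0x5B9

s_0 = plaintext = 0x68E
s_1 = Round(s_0, k_0) = 0x5C6
s_2 = Round(s_1, k_1) = 0x887
s_3 = Round(s_2, k_2) = 0x1A3
s_4 = Round(s_3, k_3) = 0x5B9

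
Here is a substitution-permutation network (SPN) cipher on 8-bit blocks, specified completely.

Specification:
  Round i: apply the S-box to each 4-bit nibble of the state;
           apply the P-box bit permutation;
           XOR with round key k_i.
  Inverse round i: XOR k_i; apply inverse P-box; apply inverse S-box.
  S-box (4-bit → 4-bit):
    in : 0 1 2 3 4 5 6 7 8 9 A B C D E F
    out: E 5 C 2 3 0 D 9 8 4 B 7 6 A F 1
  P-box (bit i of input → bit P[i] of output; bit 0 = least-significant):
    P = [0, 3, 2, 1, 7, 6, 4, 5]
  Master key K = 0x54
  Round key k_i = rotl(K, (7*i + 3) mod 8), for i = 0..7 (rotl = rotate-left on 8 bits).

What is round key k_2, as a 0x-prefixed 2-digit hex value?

0xA8

K = 0x54
k_0 = rotl(K, (7*0+3) mod 8) = rotl(K, 3) = 0xA2
k_1 = rotl(K, (7*1+3) mod 8) = rotl(K, 2) = 0x51
k_2 = rotl(K, (7*2+3) mod 8) = rotl(K, 1) = 0xA8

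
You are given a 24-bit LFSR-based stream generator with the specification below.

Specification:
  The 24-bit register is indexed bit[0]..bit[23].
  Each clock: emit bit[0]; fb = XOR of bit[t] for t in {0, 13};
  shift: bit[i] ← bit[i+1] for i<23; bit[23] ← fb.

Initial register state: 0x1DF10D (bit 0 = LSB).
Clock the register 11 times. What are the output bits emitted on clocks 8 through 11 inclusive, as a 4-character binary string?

reg_0 = 0x1DF10D
clock 1: out=1, reg = 0x0EF886
clock 2: out=0, reg = 0x877C43
clock 3: out=1, reg = 0x43BE21
clock 4: out=1, reg = 0x21DF10
clock 5: out=0, reg = 0x10EF88
clock 6: out=0, reg = 0x8877C4
clock 7: out=0, reg = 0xC43BE2
clock 8: out=0, reg = 0xE21DF1
clock 9: out=1, reg = 0xF10EF8
clock 10: out=0, reg = 0x78877C
clock 11: out=0, reg = 0x3C43BE

0100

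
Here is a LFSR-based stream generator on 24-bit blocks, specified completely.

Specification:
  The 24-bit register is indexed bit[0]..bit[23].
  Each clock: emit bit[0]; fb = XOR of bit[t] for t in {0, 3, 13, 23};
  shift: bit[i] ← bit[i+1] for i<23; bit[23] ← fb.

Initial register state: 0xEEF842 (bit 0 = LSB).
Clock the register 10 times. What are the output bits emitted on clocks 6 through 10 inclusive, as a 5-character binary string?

01000

reg_0 = 0xEEF842
clock 1: out=0, reg = 0x777C21
clock 2: out=1, reg = 0x3BBE10
clock 3: out=0, reg = 0x9DDF08
clock 4: out=0, reg = 0x4EEF84
clock 5: out=0, reg = 0xA777C2
clock 6: out=0, reg = 0x53BBE1
clock 7: out=1, reg = 0x29DDF0
clock 8: out=0, reg = 0x14EEF8
clock 9: out=0, reg = 0x0A777C
clock 10: out=0, reg = 0x053BBE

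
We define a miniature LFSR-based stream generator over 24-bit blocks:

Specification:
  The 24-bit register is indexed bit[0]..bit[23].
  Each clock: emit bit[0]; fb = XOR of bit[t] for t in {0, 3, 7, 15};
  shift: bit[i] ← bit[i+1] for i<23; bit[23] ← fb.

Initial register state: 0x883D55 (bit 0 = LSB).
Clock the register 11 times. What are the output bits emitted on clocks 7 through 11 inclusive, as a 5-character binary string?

reg_0 = 0x883D55
clock 1: out=1, reg = 0xC41EAA
clock 2: out=0, reg = 0x620F55
clock 3: out=1, reg = 0xB107AA
clock 4: out=0, reg = 0x5883D5
clock 5: out=1, reg = 0xAC41EA
clock 6: out=0, reg = 0x5620F5
clock 7: out=1, reg = 0x2B107A
clock 8: out=0, reg = 0x95883D
clock 9: out=1, reg = 0xCAC41E
clock 10: out=0, reg = 0x65620F
clock 11: out=1, reg = 0x32B107

10101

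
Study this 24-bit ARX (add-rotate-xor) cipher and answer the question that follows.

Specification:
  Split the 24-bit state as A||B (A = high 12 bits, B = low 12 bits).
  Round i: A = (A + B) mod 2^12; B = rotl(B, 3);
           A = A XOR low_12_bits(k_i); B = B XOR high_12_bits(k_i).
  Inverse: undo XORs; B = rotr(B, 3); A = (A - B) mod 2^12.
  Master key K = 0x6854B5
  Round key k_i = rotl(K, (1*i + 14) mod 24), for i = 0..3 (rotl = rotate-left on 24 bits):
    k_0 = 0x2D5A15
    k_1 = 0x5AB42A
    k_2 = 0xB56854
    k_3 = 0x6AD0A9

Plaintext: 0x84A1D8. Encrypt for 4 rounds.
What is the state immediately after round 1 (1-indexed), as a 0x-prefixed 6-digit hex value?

0x037C15

s_0 = plaintext = 0x84A1D8
s_1 = Round(s_0, k_0) = 0x037C15
s_2 = Round(s_1, k_1) = 0x866505
s_3 = Round(s_2, k_2) = 0x53F37C
s_4 = Round(s_3, k_3) = 0x812D4C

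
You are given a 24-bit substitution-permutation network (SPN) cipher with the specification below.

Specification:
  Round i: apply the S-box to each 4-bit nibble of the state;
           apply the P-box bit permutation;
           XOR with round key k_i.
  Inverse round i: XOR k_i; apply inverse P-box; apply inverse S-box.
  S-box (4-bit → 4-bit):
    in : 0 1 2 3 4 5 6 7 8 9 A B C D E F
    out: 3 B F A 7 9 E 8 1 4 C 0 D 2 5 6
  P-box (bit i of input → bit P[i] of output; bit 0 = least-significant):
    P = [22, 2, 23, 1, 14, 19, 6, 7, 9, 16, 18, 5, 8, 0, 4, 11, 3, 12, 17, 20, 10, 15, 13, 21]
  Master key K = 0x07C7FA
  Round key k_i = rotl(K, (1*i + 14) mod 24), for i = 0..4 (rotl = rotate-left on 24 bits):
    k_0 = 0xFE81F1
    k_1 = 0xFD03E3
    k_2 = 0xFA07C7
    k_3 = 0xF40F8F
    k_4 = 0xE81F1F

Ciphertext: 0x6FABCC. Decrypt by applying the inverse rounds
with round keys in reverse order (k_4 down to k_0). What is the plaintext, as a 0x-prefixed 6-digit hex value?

s_0 = ciphertext = 0x6FABCC
s_1 = InvRound(s_0, k_4) = 0x4FFFAA
s_2 = InvRound(s_1, k_3) = 0x66D30F
s_3 = InvRound(s_2, k_2) = 0x01B929
s_4 = InvRound(s_3, k_1) = 0x617E6C
s_5 = InvRound(s_4, k_0) = 0x42241F

0x42241F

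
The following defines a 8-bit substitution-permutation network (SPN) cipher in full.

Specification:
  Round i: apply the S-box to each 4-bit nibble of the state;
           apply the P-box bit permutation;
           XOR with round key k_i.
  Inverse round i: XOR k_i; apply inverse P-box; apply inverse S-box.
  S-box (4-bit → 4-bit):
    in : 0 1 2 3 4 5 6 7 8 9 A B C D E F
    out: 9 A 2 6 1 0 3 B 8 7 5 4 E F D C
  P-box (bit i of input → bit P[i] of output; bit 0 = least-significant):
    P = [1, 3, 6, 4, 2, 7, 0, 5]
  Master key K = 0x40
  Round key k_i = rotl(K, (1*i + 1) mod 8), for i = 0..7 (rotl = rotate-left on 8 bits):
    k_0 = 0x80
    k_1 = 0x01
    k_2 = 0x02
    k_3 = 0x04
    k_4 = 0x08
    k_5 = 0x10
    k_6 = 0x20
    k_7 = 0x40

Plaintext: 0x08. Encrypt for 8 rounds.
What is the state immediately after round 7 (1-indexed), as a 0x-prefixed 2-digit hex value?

s_0 = plaintext = 0x08
s_1 = Round(s_0, k_0) = 0xB4
s_2 = Round(s_1, k_1) = 0x02
s_3 = Round(s_2, k_2) = 0x2E
s_4 = Round(s_3, k_3) = 0xD6
s_5 = Round(s_4, k_4) = 0xA7
s_6 = Round(s_5, k_5) = 0x0F
s_7 = Round(s_6, k_6) = 0x54
s_8 = Round(s_7, k_7) = 0x42

0x54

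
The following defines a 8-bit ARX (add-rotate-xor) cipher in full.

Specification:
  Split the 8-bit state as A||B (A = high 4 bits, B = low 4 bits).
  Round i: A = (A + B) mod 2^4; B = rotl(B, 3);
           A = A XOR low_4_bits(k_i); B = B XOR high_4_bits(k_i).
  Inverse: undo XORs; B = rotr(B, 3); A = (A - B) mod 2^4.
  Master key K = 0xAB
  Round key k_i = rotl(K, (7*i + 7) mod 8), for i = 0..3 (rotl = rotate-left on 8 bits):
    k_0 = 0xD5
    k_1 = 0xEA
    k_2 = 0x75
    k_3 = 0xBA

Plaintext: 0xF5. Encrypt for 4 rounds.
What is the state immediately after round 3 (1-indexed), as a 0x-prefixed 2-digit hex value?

s_0 = plaintext = 0xF5
s_1 = Round(s_0, k_0) = 0x17
s_2 = Round(s_1, k_1) = 0x25
s_3 = Round(s_2, k_2) = 0x2D
s_4 = Round(s_3, k_3) = 0x55

0x2D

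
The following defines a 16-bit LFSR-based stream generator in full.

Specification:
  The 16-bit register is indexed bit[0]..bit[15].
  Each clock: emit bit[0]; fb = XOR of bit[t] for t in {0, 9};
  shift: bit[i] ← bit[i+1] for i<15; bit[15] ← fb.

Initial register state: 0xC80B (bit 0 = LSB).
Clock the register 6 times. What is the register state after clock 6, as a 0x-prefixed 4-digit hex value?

0xBF20

reg_0 = 0xC80B
clock 1: out=1, reg = 0xE405
clock 2: out=1, reg = 0xF202
clock 3: out=0, reg = 0xF901
clock 4: out=1, reg = 0xFC80
clock 5: out=0, reg = 0x7E40
clock 6: out=0, reg = 0xBF20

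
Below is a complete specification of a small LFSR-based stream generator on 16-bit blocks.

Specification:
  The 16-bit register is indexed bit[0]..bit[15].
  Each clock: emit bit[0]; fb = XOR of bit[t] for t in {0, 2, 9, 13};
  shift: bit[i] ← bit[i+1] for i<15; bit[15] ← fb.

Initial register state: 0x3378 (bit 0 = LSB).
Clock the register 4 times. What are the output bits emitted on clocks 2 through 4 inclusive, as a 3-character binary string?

reg_0 = 0x3378
clock 1: out=0, reg = 0x19BC
clock 2: out=0, reg = 0x8CDE
clock 3: out=0, reg = 0xC66F
clock 4: out=1, reg = 0xE337

001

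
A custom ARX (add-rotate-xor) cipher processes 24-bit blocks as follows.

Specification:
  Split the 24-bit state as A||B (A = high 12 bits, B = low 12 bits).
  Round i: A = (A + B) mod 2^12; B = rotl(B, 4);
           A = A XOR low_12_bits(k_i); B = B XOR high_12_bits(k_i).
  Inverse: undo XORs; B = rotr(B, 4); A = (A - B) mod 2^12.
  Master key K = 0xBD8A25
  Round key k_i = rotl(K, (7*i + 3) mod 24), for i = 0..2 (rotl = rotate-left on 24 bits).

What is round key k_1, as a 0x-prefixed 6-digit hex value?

0x2896F6

K = 0xBD8A25
k_0 = rotl(K, (7*0+3) mod 24) = rotl(K, 3) = 0xEC512D
k_1 = rotl(K, (7*1+3) mod 24) = rotl(K, 10) = 0x2896F6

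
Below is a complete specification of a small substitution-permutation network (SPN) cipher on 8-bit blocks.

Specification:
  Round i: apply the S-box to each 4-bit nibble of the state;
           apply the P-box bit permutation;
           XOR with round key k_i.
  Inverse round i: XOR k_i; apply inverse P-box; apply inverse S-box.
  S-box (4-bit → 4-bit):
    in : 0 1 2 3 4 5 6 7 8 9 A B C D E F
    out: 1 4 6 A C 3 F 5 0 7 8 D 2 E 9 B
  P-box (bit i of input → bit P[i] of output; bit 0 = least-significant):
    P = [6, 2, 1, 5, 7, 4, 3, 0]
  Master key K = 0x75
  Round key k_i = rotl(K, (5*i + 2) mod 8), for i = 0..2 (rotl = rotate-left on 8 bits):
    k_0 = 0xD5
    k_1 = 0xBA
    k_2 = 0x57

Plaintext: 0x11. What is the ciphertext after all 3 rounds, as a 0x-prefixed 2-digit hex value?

s_0 = plaintext = 0x11
s_1 = Round(s_0, k_0) = 0xDF
s_2 = Round(s_1, k_1) = 0xC7
s_3 = Round(s_2, k_2) = 0x05

0x05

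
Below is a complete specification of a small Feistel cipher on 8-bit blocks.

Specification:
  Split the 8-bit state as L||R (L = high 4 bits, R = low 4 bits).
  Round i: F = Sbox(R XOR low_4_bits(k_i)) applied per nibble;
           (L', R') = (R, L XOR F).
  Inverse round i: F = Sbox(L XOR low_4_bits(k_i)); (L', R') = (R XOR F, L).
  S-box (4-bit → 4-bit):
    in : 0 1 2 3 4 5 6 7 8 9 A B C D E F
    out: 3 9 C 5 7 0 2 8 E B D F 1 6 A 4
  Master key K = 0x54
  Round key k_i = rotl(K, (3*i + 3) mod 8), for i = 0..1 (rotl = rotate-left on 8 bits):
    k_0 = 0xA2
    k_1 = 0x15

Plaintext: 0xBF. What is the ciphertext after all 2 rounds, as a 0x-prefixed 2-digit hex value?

s_0 = plaintext = 0xBF
s_1 = Round(s_0, k_0) = 0xFD
s_2 = Round(s_1, k_1) = 0xD1

0xD1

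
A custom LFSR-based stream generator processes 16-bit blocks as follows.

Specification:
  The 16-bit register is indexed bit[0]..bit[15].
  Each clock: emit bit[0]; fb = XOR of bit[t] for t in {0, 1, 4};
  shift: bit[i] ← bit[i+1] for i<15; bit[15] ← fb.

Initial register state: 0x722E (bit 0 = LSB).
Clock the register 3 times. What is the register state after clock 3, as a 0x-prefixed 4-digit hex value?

0x6E45

reg_0 = 0x722E
clock 1: out=0, reg = 0xB917
clock 2: out=1, reg = 0xDC8B
clock 3: out=1, reg = 0x6E45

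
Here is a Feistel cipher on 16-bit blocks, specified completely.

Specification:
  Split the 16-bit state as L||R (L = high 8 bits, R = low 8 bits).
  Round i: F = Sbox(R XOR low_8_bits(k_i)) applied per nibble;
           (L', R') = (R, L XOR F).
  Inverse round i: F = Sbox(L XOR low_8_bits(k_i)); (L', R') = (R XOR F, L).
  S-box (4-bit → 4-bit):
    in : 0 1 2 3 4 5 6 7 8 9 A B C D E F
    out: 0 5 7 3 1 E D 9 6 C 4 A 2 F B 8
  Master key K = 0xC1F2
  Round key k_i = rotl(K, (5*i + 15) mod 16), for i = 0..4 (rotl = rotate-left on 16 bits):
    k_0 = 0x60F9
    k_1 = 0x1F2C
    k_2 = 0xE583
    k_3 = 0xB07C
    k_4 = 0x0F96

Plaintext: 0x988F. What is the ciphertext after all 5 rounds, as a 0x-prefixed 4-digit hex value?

0x4F69

s_0 = plaintext = 0x988F
s_1 = Round(s_0, k_0) = 0x8F05
s_2 = Round(s_1, k_1) = 0x05F3
s_3 = Round(s_2, k_2) = 0xF395
s_4 = Round(s_3, k_3) = 0x954F
s_5 = Round(s_4, k_4) = 0x4F69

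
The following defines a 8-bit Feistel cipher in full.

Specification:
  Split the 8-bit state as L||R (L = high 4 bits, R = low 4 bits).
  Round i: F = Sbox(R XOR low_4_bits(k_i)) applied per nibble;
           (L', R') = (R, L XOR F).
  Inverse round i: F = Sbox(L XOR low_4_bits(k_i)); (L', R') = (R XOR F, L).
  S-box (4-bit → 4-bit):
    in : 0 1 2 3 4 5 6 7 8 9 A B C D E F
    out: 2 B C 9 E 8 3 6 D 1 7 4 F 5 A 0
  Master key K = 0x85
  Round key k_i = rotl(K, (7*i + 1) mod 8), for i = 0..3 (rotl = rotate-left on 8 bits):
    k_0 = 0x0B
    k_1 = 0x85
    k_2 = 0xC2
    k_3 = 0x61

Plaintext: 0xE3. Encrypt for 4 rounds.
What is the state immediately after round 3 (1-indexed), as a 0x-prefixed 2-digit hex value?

0x0F

s_0 = plaintext = 0xE3
s_1 = Round(s_0, k_0) = 0x33
s_2 = Round(s_1, k_1) = 0x30
s_3 = Round(s_2, k_2) = 0x0F
s_4 = Round(s_3, k_3) = 0xFA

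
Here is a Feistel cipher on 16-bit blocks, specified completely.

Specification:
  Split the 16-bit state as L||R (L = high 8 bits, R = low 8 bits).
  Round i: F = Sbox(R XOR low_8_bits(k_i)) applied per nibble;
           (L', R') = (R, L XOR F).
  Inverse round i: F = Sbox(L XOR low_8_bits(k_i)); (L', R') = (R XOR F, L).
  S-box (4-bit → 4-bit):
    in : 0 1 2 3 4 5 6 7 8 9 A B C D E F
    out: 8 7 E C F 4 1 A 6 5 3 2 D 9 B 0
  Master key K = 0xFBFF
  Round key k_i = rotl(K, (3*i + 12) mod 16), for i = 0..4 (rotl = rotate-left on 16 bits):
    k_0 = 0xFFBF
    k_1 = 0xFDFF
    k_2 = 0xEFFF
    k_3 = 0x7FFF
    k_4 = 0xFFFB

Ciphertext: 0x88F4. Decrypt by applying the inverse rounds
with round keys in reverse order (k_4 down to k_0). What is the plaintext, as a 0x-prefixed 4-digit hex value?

0x50F9

s_0 = ciphertext = 0x88F4
s_1 = InvRound(s_0, k_4) = 0x5888
s_2 = InvRound(s_1, k_3) = 0xB258
s_3 = InvRound(s_2, k_2) = 0xA1B2
s_4 = InvRound(s_3, k_1) = 0xF9A1
s_5 = InvRound(s_4, k_0) = 0x50F9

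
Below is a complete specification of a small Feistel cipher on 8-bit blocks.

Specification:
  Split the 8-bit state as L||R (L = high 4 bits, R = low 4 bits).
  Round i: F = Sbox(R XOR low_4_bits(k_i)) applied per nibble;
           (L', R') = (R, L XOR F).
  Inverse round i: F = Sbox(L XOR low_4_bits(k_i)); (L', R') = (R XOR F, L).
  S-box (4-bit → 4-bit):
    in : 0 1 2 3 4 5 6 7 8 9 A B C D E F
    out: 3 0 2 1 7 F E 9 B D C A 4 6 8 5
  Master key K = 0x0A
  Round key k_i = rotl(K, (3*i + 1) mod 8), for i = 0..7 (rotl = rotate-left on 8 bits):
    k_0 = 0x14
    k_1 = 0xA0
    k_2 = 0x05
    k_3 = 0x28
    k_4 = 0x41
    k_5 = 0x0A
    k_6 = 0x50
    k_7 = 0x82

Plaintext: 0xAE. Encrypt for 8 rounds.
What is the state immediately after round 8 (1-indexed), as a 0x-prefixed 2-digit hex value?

0x9B

s_0 = plaintext = 0xAE
s_1 = Round(s_0, k_0) = 0xE6
s_2 = Round(s_1, k_1) = 0x60
s_3 = Round(s_2, k_2) = 0x09
s_4 = Round(s_3, k_3) = 0x90
s_5 = Round(s_4, k_4) = 0x09
s_6 = Round(s_5, k_5) = 0x91
s_7 = Round(s_6, k_6) = 0x19
s_8 = Round(s_7, k_7) = 0x9B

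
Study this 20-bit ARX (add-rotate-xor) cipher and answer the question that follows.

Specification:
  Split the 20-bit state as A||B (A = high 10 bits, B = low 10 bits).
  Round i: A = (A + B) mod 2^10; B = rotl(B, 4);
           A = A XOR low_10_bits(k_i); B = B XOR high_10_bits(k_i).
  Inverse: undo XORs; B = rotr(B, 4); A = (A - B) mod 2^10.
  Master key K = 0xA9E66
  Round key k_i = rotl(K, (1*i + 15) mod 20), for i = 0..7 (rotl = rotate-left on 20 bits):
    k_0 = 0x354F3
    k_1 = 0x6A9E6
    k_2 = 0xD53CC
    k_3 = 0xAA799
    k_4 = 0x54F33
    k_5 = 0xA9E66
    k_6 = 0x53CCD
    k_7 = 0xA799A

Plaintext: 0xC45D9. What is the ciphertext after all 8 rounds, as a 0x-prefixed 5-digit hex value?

s_0 = plaintext = 0xC45D9
s_1 = Round(s_0, k_0) = 0x06542
s_2 = Round(s_1, k_1) = 0x2F58F
s_3 = Round(s_2, k_2) = 0x603A2
s_4 = Round(s_3, k_3) = 0xAEC87
s_5 = Round(s_4, k_4) = 0x1C521
s_6 = Round(s_5, k_5) = 0xFD0B3
s_7 = Round(s_6, k_6) = 0x1AA7D
s_8 = Round(s_7, k_7) = 0xDF547

0xDF547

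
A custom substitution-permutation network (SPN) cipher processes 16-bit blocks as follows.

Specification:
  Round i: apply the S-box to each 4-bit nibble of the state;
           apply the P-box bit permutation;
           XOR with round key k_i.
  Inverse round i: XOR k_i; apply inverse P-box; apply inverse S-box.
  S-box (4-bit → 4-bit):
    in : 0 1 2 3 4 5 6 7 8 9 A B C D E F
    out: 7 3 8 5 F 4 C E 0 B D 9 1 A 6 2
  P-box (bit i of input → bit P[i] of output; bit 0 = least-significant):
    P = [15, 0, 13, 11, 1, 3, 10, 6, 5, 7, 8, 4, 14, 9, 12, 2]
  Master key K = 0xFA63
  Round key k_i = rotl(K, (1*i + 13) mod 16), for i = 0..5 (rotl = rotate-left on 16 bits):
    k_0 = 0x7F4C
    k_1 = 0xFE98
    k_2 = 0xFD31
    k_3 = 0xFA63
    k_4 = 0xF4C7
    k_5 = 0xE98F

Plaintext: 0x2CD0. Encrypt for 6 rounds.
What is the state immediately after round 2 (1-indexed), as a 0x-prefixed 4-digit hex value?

s_0 = plaintext = 0x2CD0
s_1 = Round(s_0, k_0) = 0xDF21
s_2 = Round(s_1, k_1) = 0x7C5D
s_3 = Round(s_2, k_2) = 0xE314
s_4 = Round(s_3, k_3) = 0x4148
s_5 = Round(s_4, k_4) = 0xA229
s_6 = Round(s_5, k_5) = 0x31DA

0x7C5D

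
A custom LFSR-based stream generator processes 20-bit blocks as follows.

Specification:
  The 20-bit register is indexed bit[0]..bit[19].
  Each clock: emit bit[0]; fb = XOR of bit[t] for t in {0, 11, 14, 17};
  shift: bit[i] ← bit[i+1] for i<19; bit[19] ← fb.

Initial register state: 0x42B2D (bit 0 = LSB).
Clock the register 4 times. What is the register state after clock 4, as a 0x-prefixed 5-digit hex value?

reg_0 = 0x42B2D
clock 1: out=1, reg = 0x21596
clock 2: out=0, reg = 0x90ACB
clock 3: out=1, reg = 0x48565
clock 4: out=1, reg = 0xA42B2

0xA42B2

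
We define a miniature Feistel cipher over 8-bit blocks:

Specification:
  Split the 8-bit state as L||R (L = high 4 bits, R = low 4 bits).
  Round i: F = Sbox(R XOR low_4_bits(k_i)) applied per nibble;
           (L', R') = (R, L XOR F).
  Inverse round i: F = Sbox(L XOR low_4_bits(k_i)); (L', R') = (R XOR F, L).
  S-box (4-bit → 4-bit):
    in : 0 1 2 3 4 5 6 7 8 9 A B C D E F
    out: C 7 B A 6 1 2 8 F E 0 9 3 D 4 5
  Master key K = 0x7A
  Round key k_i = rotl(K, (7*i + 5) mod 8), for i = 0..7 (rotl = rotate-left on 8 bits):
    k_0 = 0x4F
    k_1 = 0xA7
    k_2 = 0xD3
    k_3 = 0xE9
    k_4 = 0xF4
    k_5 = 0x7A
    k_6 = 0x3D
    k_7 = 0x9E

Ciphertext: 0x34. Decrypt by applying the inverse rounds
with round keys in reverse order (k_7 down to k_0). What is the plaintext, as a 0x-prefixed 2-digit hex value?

0xB5

s_0 = ciphertext = 0x34
s_1 = InvRound(s_0, k_7) = 0x93
s_2 = InvRound(s_1, k_6) = 0x59
s_3 = InvRound(s_2, k_5) = 0xC5
s_4 = InvRound(s_3, k_4) = 0xAC
s_5 = InvRound(s_4, k_3) = 0x6A
s_6 = InvRound(s_5, k_2) = 0xB6
s_7 = InvRound(s_6, k_1) = 0x5B
s_8 = InvRound(s_7, k_0) = 0xB5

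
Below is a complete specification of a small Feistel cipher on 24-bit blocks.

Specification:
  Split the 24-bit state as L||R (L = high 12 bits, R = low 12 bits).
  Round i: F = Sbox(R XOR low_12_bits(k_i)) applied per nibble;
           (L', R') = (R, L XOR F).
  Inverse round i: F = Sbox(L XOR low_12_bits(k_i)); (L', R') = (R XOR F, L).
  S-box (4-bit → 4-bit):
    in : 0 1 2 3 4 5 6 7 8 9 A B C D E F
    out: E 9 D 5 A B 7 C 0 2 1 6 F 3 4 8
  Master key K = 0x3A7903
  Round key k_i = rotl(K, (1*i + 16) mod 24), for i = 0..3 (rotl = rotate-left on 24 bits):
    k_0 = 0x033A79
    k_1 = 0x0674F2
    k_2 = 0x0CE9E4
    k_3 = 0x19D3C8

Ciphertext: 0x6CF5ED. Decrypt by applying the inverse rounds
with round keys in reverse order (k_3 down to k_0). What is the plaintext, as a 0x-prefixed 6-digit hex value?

s_0 = ciphertext = 0x6CF5ED
s_1 = InvRound(s_0, k_3) = 0xE016CF
s_2 = InvRound(s_1, k_2) = 0xA84E01
s_3 = InvRound(s_2, k_1) = 0xAC6A84
s_4 = InvRound(s_3, k_0) = 0x4ECAC6

0x4ECAC6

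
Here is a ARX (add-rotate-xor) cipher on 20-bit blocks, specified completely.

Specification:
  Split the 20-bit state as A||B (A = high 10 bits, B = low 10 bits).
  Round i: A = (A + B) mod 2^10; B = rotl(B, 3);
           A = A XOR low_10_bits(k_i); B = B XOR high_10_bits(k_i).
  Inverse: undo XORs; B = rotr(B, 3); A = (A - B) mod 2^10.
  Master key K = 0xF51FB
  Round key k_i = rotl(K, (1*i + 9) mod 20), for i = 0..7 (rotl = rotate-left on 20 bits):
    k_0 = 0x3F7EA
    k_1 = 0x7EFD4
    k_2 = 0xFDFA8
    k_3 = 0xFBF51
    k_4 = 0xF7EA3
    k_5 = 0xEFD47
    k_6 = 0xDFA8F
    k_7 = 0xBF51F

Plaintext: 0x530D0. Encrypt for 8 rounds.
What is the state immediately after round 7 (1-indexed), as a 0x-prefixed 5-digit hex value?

0xD1AA4

s_0 = plaintext = 0x530D0
s_1 = Round(s_0, k_0) = 0x7DA7C
s_2 = Round(s_1, k_1) = 0xE9A1F
s_3 = Round(s_2, k_2) = 0x9B70B
s_4 = Round(s_3, k_3) = 0x8A7B1
s_5 = Round(s_4, k_4) = 0xDE650
s_6 = Round(s_5, k_5) = 0x2393B
s_7 = Round(s_6, k_6) = 0xD1AA4
s_8 = Round(s_7, k_7) = 0x3D7D8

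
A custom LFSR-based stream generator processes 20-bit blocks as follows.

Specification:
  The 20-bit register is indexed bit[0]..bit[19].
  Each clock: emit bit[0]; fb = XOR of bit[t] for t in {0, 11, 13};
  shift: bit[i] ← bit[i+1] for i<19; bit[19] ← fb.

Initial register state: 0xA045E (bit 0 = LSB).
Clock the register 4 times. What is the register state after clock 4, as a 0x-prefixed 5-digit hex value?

0xEA045

reg_0 = 0xA045E
clock 1: out=0, reg = 0x5022F
clock 2: out=1, reg = 0xA8117
clock 3: out=1, reg = 0xD408B
clock 4: out=1, reg = 0xEA045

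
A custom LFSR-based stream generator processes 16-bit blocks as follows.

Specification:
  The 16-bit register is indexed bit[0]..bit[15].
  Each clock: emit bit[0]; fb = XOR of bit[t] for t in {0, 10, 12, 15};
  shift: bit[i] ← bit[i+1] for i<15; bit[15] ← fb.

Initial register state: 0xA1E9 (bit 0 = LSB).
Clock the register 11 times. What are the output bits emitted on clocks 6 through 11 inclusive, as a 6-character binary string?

reg_0 = 0xA1E9
clock 1: out=1, reg = 0x50F4
clock 2: out=0, reg = 0xA87A
clock 3: out=0, reg = 0xD43D
clock 4: out=1, reg = 0x6A1E
clock 5: out=0, reg = 0x350F
clock 6: out=1, reg = 0x9A87
clock 7: out=1, reg = 0xCD43
clock 8: out=1, reg = 0xE6A1
clock 9: out=1, reg = 0xF350
clock 10: out=0, reg = 0x79A8
clock 11: out=0, reg = 0xBCD4

111100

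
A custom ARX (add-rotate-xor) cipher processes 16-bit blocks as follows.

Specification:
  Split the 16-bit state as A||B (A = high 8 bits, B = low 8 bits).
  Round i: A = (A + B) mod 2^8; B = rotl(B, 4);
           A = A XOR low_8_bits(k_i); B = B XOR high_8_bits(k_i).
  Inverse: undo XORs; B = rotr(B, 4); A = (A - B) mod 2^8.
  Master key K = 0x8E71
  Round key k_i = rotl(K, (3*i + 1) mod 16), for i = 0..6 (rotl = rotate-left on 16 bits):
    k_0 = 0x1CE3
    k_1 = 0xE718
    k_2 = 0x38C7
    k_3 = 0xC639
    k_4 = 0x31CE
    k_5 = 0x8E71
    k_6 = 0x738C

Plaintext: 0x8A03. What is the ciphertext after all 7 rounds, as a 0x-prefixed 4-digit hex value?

0x2EAC

s_0 = plaintext = 0x8A03
s_1 = Round(s_0, k_0) = 0x6E2C
s_2 = Round(s_1, k_1) = 0x8225
s_3 = Round(s_2, k_2) = 0x606A
s_4 = Round(s_3, k_3) = 0xF360
s_5 = Round(s_4, k_4) = 0x9D37
s_6 = Round(s_5, k_5) = 0xA5FD
s_7 = Round(s_6, k_6) = 0x2EAC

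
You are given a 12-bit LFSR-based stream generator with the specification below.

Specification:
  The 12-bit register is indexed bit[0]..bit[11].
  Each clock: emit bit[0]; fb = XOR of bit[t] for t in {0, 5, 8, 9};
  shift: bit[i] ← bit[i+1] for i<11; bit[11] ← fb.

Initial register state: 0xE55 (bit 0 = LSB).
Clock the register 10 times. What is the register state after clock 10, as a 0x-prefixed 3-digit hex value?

reg_0 = 0xE55
clock 1: out=1, reg = 0x72A
clock 2: out=0, reg = 0xB95
clock 3: out=1, reg = 0xDCA
clock 4: out=0, reg = 0xEE5
clock 5: out=1, reg = 0xF72
clock 6: out=0, reg = 0xFB9
clock 7: out=1, reg = 0x7DC
clock 8: out=0, reg = 0x3EE
clock 9: out=0, reg = 0x9F7
clock 10: out=1, reg = 0xCFB

0xCFB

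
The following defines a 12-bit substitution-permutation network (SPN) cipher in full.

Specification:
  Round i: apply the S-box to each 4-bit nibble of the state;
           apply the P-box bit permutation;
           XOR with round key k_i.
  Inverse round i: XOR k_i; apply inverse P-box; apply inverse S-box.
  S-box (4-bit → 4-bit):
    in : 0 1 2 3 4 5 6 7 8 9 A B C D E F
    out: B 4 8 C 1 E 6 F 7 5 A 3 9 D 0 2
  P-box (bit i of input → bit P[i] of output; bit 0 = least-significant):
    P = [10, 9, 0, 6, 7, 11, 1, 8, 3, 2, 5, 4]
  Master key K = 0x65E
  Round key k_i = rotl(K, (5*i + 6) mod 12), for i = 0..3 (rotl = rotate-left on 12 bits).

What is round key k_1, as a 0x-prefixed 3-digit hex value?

0x32F

K = 0x65E
k_0 = rotl(K, (5*0+6) mod 12) = rotl(K, 6) = 0x799
k_1 = rotl(K, (5*1+6) mod 12) = rotl(K, 11) = 0x32F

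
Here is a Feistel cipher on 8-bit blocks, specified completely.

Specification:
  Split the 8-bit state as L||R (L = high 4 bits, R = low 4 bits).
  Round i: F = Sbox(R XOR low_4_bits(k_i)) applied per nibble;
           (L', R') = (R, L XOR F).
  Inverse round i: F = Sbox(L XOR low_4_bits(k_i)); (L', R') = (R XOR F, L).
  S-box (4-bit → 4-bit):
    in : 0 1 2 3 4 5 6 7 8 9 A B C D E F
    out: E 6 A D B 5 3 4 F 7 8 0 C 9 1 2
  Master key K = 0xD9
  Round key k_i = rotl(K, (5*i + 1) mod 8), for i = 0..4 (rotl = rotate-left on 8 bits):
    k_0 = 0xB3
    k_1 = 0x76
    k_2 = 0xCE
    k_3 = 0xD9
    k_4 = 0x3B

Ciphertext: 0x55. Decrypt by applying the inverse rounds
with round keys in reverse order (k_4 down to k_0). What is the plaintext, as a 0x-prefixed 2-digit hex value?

0x03

s_0 = ciphertext = 0x55
s_1 = InvRound(s_0, k_4) = 0x45
s_2 = InvRound(s_1, k_3) = 0xC4
s_3 = InvRound(s_2, k_2) = 0xEC
s_4 = InvRound(s_3, k_1) = 0x3E
s_5 = InvRound(s_4, k_0) = 0x03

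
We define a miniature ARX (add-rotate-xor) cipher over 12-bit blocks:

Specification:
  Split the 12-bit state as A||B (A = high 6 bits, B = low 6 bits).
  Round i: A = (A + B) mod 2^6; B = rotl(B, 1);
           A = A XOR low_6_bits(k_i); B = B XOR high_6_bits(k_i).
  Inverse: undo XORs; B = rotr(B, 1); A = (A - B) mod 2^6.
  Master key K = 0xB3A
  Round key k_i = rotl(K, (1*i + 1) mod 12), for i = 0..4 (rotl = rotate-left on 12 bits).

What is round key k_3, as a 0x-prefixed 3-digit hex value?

K = 0xB3A
k_0 = rotl(K, (1*0+1) mod 12) = rotl(K, 1) = 0x675
k_1 = rotl(K, (1*1+1) mod 12) = rotl(K, 2) = 0xCEA
k_2 = rotl(K, (1*2+1) mod 12) = rotl(K, 3) = 0x9D5
k_3 = rotl(K, (1*3+1) mod 12) = rotl(K, 4) = 0x3AB

0x3AB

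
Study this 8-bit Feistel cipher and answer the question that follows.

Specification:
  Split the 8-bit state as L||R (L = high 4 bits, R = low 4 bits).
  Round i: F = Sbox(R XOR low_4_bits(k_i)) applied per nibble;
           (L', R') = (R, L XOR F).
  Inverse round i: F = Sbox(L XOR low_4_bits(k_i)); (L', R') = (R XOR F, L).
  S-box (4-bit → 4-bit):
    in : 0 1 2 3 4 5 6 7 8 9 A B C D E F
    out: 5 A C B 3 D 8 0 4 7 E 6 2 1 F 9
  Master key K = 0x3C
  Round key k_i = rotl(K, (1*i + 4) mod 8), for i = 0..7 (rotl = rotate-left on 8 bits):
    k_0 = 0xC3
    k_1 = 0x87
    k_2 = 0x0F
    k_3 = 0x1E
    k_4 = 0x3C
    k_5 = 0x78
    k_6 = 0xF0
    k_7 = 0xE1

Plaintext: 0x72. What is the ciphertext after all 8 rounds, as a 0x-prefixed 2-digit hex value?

s_0 = plaintext = 0x72
s_1 = Round(s_0, k_0) = 0x2D
s_2 = Round(s_1, k_1) = 0xDC
s_3 = Round(s_2, k_2) = 0xC6
s_4 = Round(s_3, k_3) = 0x68
s_5 = Round(s_4, k_4) = 0x85
s_6 = Round(s_5, k_5) = 0x59
s_7 = Round(s_6, k_6) = 0x92
s_8 = Round(s_7, k_7) = 0x22

0x22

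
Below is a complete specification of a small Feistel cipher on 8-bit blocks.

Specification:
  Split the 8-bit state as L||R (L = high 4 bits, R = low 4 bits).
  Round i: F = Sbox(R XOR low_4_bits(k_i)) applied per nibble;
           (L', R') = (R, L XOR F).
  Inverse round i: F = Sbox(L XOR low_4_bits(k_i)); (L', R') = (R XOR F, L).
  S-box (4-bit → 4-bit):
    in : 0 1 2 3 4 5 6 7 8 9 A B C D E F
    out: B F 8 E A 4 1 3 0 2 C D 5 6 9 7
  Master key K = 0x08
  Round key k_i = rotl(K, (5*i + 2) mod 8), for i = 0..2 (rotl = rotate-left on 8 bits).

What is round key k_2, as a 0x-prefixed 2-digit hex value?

0x80

K = 0x08
k_0 = rotl(K, (5*0+2) mod 8) = rotl(K, 2) = 0x20
k_1 = rotl(K, (5*1+2) mod 8) = rotl(K, 7) = 0x04
k_2 = rotl(K, (5*2+2) mod 8) = rotl(K, 4) = 0x80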